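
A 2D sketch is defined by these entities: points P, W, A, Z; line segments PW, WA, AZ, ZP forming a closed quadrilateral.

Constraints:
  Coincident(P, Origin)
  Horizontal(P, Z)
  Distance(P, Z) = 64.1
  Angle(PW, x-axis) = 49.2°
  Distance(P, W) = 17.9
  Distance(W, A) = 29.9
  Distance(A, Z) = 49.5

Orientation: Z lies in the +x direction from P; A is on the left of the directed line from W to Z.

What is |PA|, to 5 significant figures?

47.798

P is at the origin; P and Z share the same y with |PZ| = 64.1 and Z in +x, so Z = (64.1, 0). PW runs at 49.2° with |PW| = 17.9, so W = (11.696, 13.550). A is determined by |WA| = 29.9 and |AZ| = 49.5 together: it lies at the intersection of circle(W, 29.9) and circle(Z, 49.5). With |WZ| = 54.127, the foot of the radical line on WZ is 12.688 from W and the perpendicular offset is √(29.9² − 12.688²) = 27.074. Taking the left-of-WZ solution: A = (30.758, 36.586).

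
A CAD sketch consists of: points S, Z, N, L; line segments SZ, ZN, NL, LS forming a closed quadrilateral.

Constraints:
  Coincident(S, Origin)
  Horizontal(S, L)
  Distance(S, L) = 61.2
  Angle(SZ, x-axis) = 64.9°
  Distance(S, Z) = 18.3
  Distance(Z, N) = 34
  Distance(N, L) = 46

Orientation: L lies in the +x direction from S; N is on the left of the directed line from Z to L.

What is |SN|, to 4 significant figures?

51.00

S is at the origin; SL is horizontal with |SL| = 61.2 and L in +x, so L = (61.2, 0). SZ runs at 64.9° with |SZ| = 18.3, so Z = (7.763, 16.57). N is determined by |ZN| = 34.0 and |NL| = 46.0 together: it lies at the intersection of circle(Z, 34.0) and circle(L, 46.0). With |ZL| = 55.95, the foot of the radical line on ZL is 19.39 from Z and the perpendicular offset is √(34.0² − 19.39²) = 27.93. Taking the left-of-ZL solution: N = (34.56, 37.50).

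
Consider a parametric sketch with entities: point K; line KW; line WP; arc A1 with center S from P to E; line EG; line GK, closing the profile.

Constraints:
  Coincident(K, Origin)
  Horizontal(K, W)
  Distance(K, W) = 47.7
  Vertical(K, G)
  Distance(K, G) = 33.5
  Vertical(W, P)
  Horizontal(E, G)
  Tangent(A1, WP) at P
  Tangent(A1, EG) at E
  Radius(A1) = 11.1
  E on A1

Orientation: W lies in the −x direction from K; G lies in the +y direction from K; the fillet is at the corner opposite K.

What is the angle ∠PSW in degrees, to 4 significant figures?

63.64°

K is at the origin; K and W share the same y with |KW| = 47.7 and W on the −x side, so W = (-47.70, 0.000). KG is vertical with |KG| = 33.5 and G on the +y side, so G = (0.000, 33.50). The virtual corner opposite K is at (-47.70, 33.50). Tangency of A1 to WP means the radius SP is perpendicular to WP and A1 meets EG tangentially, so SE is at right angles to EG, with radius 11.1, so the center S sits 11.1 in from both sides at S = (-36.60, 22.40). That places the tangent points at P = (-47.70, 22.40) on WP and E = (-36.60, 33.50) on EG. Then cos ∠PSW = SP·SW / (|SP||SW|), giving 63.64°.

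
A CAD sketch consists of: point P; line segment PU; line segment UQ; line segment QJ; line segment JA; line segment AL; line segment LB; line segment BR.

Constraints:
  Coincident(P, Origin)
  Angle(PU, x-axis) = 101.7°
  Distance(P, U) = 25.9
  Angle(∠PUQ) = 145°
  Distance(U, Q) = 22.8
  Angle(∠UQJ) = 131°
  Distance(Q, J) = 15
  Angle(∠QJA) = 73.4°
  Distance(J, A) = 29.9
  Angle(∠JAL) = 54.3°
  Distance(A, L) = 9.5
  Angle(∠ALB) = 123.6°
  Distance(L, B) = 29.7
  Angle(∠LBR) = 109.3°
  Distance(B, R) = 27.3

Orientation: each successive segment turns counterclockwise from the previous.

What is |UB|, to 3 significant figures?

34.9

P is at the origin; PU runs at 101.7° with length 25.9, so U = (-5.25, 25.4). ∠PUQ = 145.0° gives UQ at 137° from the x-axis; with |UQ| = 22.8, Q = (-21.8, 41.0). ∠UQJ = 131.0° gives QJ at -174° from the x-axis; with |QJ| = 15.0, J = (-36.8, 39.5). ∠QJA = 73.4° gives JA at -67.7° from the x-axis; with |JA| = 29.9, A = (-25.4, 11.8). ∠JAL = 54.3° gives AL at 58.0° from the x-axis; with |AL| = 9.5, L = (-20.4, 19.9). ∠ALB = 123.6° gives LB at 114° from the x-axis; with |LB| = 29.7, B = (-32.7, 46.9). Then |UB| = |B − U| = 34.9.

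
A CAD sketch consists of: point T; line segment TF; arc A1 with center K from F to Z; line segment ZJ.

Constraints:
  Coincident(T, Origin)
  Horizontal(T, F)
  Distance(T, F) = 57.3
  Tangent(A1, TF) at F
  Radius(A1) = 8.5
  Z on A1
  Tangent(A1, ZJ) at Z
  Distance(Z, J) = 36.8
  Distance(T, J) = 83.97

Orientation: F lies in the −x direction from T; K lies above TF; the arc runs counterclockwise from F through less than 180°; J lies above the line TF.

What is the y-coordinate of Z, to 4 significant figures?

13.47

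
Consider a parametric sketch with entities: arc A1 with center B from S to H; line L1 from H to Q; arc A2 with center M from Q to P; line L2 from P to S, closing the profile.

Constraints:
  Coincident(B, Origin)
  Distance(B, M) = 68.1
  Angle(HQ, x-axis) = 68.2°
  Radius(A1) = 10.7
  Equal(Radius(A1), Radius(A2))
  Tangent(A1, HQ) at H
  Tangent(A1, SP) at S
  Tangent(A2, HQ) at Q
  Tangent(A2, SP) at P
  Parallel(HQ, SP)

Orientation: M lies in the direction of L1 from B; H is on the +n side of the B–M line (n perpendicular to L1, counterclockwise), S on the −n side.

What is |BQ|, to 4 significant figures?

68.94

Tangency of A1 to both parallel lines with radius 10.7 puts H and S at B ± 10.7·n: H = (-9.935, 3.974), S = (9.935, -3.974). Equal radii place Q and P the same way about M: Q = M + 10.7·n = (15.36, 67.20), P = M − 10.7·n = (35.22, 59.26). Then |BQ| = |Q − B| = 68.94.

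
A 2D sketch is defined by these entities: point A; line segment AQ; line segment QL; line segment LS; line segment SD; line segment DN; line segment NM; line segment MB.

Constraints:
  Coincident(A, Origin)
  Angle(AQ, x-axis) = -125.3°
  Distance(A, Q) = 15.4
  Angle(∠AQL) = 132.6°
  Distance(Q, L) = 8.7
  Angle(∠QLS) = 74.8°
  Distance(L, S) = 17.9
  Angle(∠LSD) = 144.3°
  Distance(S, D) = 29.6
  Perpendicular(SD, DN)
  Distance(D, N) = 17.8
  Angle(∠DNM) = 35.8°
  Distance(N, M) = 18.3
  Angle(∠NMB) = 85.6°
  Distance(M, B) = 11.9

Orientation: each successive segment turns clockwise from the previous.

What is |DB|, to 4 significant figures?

3.288

A is at the origin; AQ runs at -125.3° with length 15.4, so Q = (-8.899, -12.57). ∠AQL = 132.6° gives QL at -172.7° from the x-axis; with |QL| = 8.7, L = (-17.53, -13.67). ∠QLS = 74.8° gives LS at 82.10° from the x-axis; with |LS| = 17.9, S = (-15.07, 4.056). ∠LSD = 144.3° gives SD at 46.40° from the x-axis; with |SD| = 29.6, D = (5.345, 25.49). SD is perpendicular to DN, so DN runs at -43.60°; with |DN| = 17.8, N = (18.23, 13.22). ∠DNM = 35.8° gives NM at 172.2° from the x-axis; with |NM| = 18.3, M = (0.1041, 15.70). ∠NMB = 85.6° gives MB at 77.80° from the x-axis; with |MB| = 11.9, B = (2.619, 27.33). Then |DB| = |B − D| = 3.288.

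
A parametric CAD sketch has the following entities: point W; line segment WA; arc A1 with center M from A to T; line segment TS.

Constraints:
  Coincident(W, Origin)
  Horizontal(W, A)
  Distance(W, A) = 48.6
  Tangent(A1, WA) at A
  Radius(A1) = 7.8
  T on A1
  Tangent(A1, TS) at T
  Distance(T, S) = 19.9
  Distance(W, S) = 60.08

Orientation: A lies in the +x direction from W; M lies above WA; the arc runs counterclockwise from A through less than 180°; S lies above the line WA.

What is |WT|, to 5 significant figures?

57.021

Checks: ∠(MA, AW) = 90.00° ✓; |MT| = 7.800 ✓; ∠(MT, TS) = 90.00° ✓; |TS| = 19.90 ✓; |WS| = 60.08 ✓.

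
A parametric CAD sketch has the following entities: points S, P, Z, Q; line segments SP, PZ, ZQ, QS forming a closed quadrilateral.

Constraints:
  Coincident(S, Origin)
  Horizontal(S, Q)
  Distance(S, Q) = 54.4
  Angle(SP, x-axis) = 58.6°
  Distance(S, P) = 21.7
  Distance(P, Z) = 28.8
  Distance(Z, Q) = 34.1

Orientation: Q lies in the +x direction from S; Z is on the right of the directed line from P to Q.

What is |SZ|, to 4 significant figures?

22.98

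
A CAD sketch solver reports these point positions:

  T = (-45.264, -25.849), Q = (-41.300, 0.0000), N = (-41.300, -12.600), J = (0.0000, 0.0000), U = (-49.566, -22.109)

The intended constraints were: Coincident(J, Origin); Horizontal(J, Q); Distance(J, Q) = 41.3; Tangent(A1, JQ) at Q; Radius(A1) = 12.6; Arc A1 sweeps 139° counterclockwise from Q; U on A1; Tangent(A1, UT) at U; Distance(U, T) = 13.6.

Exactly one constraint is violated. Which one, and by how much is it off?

Distance(U, T) = 13.6 — off by 7.90.

J = (0.00, 0.00) ✓; J.y = 0.00, Q.y = 0.00 ✓; |JQ| = 41.30 ✓; ∠(NQ, QJ) = 90.00° ✓; |NQ| = 12.60 ✓; bearing(N→U) − bearing(N→Q) = 139.0° ✓; |NU| = 12.60 ✓; ∠(NU, UT) = 90.00° ✓; |UT| = 5.700 ✗.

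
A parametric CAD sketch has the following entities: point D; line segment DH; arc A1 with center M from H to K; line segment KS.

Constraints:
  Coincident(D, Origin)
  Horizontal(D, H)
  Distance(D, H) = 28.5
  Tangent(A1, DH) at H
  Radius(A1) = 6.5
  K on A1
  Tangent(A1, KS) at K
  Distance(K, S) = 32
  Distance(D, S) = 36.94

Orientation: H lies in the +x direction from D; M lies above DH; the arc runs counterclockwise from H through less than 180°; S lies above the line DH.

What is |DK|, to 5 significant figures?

35.085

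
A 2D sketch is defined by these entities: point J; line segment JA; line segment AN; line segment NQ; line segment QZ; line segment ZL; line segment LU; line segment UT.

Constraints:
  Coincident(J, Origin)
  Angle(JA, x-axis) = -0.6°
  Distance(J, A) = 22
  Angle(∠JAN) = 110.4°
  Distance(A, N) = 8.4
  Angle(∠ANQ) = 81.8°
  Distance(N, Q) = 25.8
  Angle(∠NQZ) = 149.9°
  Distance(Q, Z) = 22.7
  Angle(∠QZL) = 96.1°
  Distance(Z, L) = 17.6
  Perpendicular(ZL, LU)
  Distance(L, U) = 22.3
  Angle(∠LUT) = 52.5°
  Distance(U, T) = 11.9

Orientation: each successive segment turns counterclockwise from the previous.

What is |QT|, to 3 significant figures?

13.0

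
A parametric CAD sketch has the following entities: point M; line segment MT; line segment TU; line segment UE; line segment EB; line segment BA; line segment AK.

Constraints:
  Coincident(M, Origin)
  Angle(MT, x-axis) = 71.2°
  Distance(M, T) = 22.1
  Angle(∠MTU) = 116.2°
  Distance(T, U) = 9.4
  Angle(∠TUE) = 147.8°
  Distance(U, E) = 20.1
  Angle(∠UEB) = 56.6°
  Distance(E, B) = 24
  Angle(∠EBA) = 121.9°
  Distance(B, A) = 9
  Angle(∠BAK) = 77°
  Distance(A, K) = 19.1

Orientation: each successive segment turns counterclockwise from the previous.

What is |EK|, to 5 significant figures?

17.475

∠EBA = 121.9° gives BA at -11.300° from the x-axis; with |BA| = 9.0, A = (-1.8555, 7.7919). ∠BAK = 77.0° gives AK at 91.700° from the x-axis; with |AK| = 19.1, K = (-2.4221, 26.884). Then |EK| = |K − E| = 17.475.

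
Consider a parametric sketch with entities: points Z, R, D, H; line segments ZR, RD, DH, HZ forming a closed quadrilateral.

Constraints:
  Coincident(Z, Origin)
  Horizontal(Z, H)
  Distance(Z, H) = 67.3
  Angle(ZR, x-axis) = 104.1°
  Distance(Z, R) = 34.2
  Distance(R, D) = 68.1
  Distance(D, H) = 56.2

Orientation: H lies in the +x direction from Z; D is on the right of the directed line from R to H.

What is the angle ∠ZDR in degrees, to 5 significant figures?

9.5758°

Z is at the origin; Z and H share the same y with |ZH| = 67.3 and H in +x, so H = (67.3, 0). ZR runs at 104.1° with |ZR| = 34.2, so R = (-8.3316, 33.170). D is determined by |RD| = 68.1 and |DH| = 56.2 together: it lies at the intersection of circle(R, 68.1) and circle(H, 56.2). With |RH| = 82.586, the foot of the radical line on RH is 50.248 from R and the perpendicular offset is √(68.1² − 50.248²) = 45.964. Taking the right-of-RH solution: D = (19.224, -29.106).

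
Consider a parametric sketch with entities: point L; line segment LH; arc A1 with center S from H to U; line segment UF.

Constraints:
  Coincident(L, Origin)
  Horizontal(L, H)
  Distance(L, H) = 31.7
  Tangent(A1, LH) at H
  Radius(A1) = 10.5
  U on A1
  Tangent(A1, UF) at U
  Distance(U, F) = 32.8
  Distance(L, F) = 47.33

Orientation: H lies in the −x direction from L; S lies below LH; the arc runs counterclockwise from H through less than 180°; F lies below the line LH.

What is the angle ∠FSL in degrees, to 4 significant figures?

88.48°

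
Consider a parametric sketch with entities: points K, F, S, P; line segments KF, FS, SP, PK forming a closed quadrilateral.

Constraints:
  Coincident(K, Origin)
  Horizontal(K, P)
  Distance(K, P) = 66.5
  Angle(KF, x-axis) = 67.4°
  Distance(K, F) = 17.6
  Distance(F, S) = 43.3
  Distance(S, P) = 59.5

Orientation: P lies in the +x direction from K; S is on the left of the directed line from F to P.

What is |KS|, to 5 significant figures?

60.385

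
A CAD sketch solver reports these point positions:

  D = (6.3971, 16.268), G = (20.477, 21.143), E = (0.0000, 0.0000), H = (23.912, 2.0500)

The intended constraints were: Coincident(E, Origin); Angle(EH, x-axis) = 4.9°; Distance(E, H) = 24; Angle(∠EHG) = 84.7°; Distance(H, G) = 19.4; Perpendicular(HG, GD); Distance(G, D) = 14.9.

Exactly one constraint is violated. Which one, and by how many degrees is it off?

Perpendicular(HG, GD) — off by 8.90°.

E = (0.00, 0.00) ✓; EH at 4.900° ✓; |EH| = 24.00 ✓; ∠EHG = 84.70° ✓; |HG| = 19.40 ✓; ∠(HG, GD) = 98.90° ✗; |GD| = 14.90 ✓.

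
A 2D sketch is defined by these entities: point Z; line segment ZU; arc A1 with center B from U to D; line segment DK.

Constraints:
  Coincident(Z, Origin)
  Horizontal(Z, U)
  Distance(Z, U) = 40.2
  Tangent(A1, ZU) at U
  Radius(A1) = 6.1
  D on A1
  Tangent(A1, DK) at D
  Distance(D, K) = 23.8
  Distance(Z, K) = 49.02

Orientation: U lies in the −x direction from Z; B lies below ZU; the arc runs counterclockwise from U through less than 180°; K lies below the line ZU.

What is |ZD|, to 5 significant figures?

46.677

Z is at the origin; ZU is horizontal with |ZU| = 40.2 and U on the −x side, so U = (-40.200, 0.0000). Tangency of A1 to ZU means the radius BU is perpendicular to ZU, so B = U + (0, -6.1) = (-40.200, -6.1000). Since BD ⟂ DK (tangency), |BK| = √(6.1² + 23.8²) = 24.569 regardless of where D sits on A1. So K lies on both circle(Z, 49.02) and circle(B, 24.569); the below-ZU intersection is K = (-38.300, -30.596). D is the foot of the tangent from K: D = (-45.974, -8.0670).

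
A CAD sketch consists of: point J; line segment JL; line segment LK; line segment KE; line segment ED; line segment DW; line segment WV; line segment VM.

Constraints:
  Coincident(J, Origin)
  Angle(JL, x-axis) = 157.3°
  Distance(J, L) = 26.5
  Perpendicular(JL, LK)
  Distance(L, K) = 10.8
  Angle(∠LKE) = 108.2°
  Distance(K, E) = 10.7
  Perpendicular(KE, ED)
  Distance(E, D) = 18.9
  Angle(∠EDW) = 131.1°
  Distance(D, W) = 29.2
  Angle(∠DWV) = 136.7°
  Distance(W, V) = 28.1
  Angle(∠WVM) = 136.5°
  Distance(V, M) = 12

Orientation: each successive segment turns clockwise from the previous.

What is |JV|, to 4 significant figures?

63.91

J is at the origin; JL runs at 157.3° with length 26.5, so L = (-24.45, 10.23). JL is perpendicular to LK, so LK runs at 67.30°; with |LK| = 10.8, K = (-20.28, 20.19). ∠LKE = 108.2° gives KE at -4.500° from the x-axis; with |KE| = 10.7, E = (-9.612, 19.35). KE is perpendicular to ED, so ED runs at -94.50°; with |ED| = 18.9, D = (-11.10, 0.5087). ∠EDW = 131.1° gives DW at -143.4° from the x-axis; with |DW| = 29.2, W = (-34.54, -16.90). ∠DWV = 136.7° gives WV at 173.3° from the x-axis; with |WV| = 28.1, V = (-62.45, -13.62). Then |JV| = |V − J| = 63.91.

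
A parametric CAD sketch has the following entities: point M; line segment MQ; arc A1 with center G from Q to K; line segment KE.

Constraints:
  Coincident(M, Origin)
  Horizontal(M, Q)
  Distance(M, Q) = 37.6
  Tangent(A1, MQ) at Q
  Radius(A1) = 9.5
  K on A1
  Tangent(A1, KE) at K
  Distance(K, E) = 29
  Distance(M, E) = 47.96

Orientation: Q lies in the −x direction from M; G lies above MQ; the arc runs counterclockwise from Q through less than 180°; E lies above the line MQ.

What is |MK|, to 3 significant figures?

29.7

M is at the origin; M and Q share the same y with |MQ| = 37.6 and Q on the −x side, so Q = (-37.6, 0.00). A1 meets MQ tangentially, so GQ is at right angles to MQ, so G = Q + (0, 9.5) = (-37.6, 9.50). Since GK ⟂ KE (tangency), |GE| = √(9.5² + 29.0²) = 30.5 regardless of where K sits on A1. So E lies on both circle(M, 47.96) and circle(G, 30.5); the above-MQ intersection is E = (-28.4, 38.6). K is the foot of the tangent from E: K = (-28.1, 9.61).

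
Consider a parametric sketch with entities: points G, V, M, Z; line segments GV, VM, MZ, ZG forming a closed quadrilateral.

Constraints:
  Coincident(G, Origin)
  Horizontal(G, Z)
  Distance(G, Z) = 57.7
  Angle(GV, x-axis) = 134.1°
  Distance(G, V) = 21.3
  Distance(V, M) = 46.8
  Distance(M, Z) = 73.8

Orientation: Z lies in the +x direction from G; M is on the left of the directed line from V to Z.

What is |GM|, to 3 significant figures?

56.3

Checks: |VM| = 46.80 ✓; |MZ| = 73.80 ✓.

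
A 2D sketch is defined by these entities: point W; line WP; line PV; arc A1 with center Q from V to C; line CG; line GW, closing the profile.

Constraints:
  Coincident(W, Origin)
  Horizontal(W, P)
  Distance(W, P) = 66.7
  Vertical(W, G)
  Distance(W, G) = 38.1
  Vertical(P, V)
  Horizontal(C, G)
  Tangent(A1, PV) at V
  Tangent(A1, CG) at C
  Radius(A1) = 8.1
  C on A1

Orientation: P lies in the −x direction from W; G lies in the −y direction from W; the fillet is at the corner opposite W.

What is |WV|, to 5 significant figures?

73.136

W is at the origin; WP is horizontal with |WP| = 66.7 and P on the −x side, so P = (-66.700, 0.0000). W and G share the same x with |WG| = 38.1 and G on the −y side, so G = (0.0000, -38.100). The virtual corner opposite W is at (-66.700, -38.100). Tangency of A1 to PV means the radius QV is perpendicular to PV and A1 meets CG tangentially, so QC is at right angles to CG, with radius 8.1, so the center Q sits 8.1 in from both sides at Q = (-58.600, -30.000). That places the tangent points at V = (-66.700, -30.000) on PV and C = (-58.600, -38.100) on CG. Then |WV| = |V − W| = 73.136.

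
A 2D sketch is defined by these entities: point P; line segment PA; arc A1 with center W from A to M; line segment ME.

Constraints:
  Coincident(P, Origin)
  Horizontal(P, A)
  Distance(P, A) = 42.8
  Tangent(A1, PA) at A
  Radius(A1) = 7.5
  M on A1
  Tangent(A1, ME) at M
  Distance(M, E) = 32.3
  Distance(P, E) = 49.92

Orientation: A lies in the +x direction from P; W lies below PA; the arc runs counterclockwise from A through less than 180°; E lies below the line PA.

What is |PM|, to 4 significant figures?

35.97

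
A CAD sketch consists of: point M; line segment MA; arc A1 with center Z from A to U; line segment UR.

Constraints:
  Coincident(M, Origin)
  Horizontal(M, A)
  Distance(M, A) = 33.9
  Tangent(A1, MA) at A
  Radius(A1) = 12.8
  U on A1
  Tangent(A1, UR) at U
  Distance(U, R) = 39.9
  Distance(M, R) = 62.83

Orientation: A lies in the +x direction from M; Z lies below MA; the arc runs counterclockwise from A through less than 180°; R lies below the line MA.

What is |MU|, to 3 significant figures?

26.7

Checks: |ZA| = 12.80 ✓; |ZU| = 12.80 ✓; ∠(ZU, UR) = 90.00° ✓; |UR| = 39.90 ✓; |MR| = 62.83 ✓.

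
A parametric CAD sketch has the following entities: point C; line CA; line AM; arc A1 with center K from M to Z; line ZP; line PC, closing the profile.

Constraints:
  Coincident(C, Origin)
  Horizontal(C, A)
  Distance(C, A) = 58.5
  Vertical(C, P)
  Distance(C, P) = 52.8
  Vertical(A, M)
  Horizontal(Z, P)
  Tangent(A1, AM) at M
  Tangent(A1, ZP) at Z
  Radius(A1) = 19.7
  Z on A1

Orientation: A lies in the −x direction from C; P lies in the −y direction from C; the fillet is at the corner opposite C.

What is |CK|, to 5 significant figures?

51.000

C is at the origin; C and A share the same y with |CA| = 58.5 and A on the −x side, so A = (-58.500, 0.0000). C and P share the same x with |CP| = 52.8 and P on the −y side, so P = (0.0000, -52.800). The virtual corner opposite C is at (-58.500, -52.800). A1 meets AM tangentially, so KM is at right angles to AM and A1 meets ZP tangentially, so KZ is at right angles to ZP, with radius 19.7, so the center K sits 19.7 in from both sides at K = (-38.800, -33.100). Then |CK| = |K − C| = 51.000.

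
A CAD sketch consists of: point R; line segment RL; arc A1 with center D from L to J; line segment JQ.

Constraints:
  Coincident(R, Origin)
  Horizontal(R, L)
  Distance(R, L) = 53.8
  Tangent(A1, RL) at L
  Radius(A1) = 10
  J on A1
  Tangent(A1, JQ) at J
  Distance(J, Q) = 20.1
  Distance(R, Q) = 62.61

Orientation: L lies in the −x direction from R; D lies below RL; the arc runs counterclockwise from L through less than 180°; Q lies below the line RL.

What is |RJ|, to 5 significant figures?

64.369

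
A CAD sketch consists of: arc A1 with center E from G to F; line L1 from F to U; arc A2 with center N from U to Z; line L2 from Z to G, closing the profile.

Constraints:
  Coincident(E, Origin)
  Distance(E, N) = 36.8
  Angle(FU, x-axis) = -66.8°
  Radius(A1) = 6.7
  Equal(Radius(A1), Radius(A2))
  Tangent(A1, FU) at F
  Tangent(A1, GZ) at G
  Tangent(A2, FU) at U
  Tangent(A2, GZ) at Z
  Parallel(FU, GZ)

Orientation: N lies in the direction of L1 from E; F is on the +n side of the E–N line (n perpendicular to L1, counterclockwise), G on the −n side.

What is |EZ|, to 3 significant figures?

37.4

Tangency of A1 to both parallel lines with radius 6.7 puts F and G at E ± 6.7·n: F = (6.16, 2.64), G = (-6.16, -2.64). Equal radii place U and Z the same way about N: U = N + 6.7·n = (20.7, -31.2), Z = N − 6.7·n = (8.34, -36.5). Then |EZ| = |Z − E| = 37.4.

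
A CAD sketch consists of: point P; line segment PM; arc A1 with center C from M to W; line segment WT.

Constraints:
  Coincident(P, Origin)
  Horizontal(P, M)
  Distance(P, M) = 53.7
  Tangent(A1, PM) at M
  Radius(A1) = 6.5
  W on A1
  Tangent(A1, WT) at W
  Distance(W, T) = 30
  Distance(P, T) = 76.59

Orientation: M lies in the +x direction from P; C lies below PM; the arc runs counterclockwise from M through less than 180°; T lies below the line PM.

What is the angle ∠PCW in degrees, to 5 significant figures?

49.210°

P is at the origin; PM is horizontal with |PM| = 53.7 and M on the +x side, so M = (53.700, 0.0000). The tangent condition forces CM to be normal to PM, so C = M + (0, -6.5) = (53.700, -6.5000). Since CW ⟂ WT (tangency), |CT| = √(6.5² + 30.0²) = 30.696 regardless of where W sits on A1. So T lies on both circle(P, 76.59) and circle(C, 30.696); the below-PM intersection is T = (69.087, -33.061). W is the foot of the tangent from T: W = (48.893, -10.875).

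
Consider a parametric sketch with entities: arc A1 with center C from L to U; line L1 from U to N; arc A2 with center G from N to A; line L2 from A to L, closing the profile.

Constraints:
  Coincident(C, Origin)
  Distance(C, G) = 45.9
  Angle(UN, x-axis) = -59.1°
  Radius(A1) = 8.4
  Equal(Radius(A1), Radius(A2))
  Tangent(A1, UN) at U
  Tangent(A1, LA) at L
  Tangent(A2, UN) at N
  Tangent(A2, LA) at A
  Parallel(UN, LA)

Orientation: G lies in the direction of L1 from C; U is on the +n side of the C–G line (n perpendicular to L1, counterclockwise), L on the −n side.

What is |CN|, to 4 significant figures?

46.66

The slot axis is L1's direction at -59.1°, so u = (cos -59.1°, sin -59.1°) = (0.5135, -0.8581) and n = (−sin -59.1°, cos -59.1°) = (0.8581, 0.5135). C is at the origin and G lies 45.9 along u from C, so G = 45.9·u = (23.57, -39.39). Tangency of A1 to both parallel lines with radius 8.4 puts U and L at C ± 8.4·n: U = (7.208, 4.314), L = (-7.208, -4.314). Equal radii place N and A the same way about G: N = G + 8.4·n = (30.78, -35.07), A = G − 8.4·n = (16.36, -43.70). Then |CN| = |N − C| = 46.66.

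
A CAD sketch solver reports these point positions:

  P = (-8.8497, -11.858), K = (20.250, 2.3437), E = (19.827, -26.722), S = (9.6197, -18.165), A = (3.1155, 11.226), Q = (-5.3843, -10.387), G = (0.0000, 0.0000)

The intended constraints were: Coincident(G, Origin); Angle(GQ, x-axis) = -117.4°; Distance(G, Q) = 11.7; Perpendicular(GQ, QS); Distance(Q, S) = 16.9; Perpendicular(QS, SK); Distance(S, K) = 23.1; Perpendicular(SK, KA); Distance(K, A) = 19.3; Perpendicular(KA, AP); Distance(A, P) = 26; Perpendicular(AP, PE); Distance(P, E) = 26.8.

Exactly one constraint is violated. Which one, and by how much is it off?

Distance(P, E) = 26.8 — off by 5.50.

G = (0.00, 0.00) ✓; GQ at -117.4° ✓; |GQ| = 11.70 ✓; ∠(GQ, QS) = 90.00° ✓; |QS| = 16.90 ✓; ∠(QS, SK) = 90.00° ✓; |SK| = 23.10 ✓; ∠(SK, KA) = 90.00° ✓; |KA| = 19.30 ✓; ∠(KA, AP) = 90.00° ✓; |AP| = 26.00 ✓; ∠(AP, PE) = 90.00° ✓; |PE| = 32.30 ✗.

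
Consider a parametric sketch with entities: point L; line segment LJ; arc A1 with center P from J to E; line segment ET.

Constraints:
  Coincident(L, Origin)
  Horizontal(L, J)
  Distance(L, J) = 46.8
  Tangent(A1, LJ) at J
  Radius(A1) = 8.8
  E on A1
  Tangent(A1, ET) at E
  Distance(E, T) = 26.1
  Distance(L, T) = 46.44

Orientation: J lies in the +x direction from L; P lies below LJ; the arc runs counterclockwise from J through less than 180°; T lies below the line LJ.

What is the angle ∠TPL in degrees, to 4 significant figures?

70.64°

Checks: ∠(PJ, JL) = 90.00° ✓; |PE| = 8.800 ✓; ∠(PE, ET) = 90.00° ✓; |ET| = 26.10 ✓; |LT| = 46.44 ✓.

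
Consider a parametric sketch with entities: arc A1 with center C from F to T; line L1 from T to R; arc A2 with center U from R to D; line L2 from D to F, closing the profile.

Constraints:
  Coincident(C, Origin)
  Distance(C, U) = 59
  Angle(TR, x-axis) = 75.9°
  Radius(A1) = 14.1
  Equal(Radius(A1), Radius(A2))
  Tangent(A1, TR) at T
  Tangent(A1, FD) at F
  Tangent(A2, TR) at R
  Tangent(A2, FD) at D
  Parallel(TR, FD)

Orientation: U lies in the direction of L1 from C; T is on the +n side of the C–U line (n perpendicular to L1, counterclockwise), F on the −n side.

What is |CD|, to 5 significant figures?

60.661

The slot axis is L1's direction at 75.9°, so u = (cos 75.9°, sin 75.9°) = (0.24362, 0.96987) and n = (−sin 75.9°, cos 75.9°) = (-0.96987, 0.24362). C is at the origin and U lies 59.0 along u from C, so U = 59.0·u = (14.373, 57.222). Tangency of A1 to both parallel lines with radius 14.1 puts T and F at C ± 14.1·n: T = (-13.675, 3.4350), F = (13.675, -3.4350). Equal radii place R and D the same way about U: R = U + 14.1·n = (0.69809, 60.657), D = U − 14.1·n = (28.048, 53.787). Then |CD| = |D − C| = 60.661.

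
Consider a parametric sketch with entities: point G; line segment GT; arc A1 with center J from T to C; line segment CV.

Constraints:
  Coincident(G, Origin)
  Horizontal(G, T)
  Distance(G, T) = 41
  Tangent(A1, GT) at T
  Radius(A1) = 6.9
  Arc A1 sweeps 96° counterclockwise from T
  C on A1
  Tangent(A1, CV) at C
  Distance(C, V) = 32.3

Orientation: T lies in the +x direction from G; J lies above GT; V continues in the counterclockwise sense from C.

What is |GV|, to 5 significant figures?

59.654

G is at the origin; G and T share the same y with |GT| = 41.0 and T on the +x side, so T = (41.000, 0.0000). Since A1 is tangent to GT there, JT ⟂ GT, so J = T + (0, 6.9) = (41.000, 6.9000). On A1, T sits at bearing -90° from J; a 96° counterclockwise sweep puts C at bearing 6°, so C = J + 6.9·(cos 6°, sin 6°) = (47.862, 7.6212). The tangent condition forces JC to be normal to CV, so CV runs along (−sin 6°, cos 6°); with |CV| = 32.3, V = (44.486, 39.744). Then |GV| = |V − G| = 59.654.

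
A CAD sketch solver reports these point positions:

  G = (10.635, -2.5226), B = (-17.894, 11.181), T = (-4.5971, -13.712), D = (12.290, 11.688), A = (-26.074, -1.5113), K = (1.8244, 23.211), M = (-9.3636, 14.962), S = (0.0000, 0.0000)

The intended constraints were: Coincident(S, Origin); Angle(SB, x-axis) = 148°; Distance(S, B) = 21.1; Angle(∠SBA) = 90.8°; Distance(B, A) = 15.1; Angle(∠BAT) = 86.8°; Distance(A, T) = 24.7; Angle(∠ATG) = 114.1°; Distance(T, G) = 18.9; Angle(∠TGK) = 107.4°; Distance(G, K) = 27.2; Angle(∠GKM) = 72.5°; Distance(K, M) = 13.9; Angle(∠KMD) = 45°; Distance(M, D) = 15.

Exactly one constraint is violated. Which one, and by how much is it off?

Distance(M, D) = 15 — off by 6.90.

S = (0.00, 0.00) ✓; SB at 148.0° ✓; |SB| = 21.10 ✓; ∠SBA = 90.80° ✓; |BA| = 15.10 ✓; ∠BAT = 86.80° ✓; |AT| = 24.70 ✓; ∠ATG = 114.1° ✓; |TG| = 18.90 ✓; ∠TGK = 107.4° ✓; |GK| = 27.20 ✓; ∠GKM = 72.50° ✓; |KM| = 13.90 ✓; ∠KMD = 45.00° ✓; |MD| = 21.90 ✗.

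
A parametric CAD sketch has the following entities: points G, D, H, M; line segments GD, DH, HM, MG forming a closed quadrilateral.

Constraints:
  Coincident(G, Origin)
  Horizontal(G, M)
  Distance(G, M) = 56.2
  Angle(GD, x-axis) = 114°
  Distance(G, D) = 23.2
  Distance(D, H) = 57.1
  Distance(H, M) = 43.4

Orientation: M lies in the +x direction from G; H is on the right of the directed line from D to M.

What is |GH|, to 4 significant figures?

34.40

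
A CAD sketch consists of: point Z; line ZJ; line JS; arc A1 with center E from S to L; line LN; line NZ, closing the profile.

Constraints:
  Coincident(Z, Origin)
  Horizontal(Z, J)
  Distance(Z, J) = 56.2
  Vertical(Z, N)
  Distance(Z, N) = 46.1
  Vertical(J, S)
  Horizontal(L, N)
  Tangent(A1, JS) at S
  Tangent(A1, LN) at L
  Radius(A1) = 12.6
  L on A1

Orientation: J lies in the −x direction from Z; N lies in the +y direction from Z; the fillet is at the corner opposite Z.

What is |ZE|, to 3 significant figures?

55.0

ZN is vertical with |ZN| = 46.1 and N on the +y side, so N = (0.00, 46.1). The virtual corner opposite Z is at (-56.2, 46.1). Tangency of A1 to JS means the radius ES is perpendicular to JS and since A1 is tangent to LN there, EL ⟂ LN, with radius 12.6, so the center E sits 12.6 in from both sides at E = (-43.6, 33.5). Then |ZE| = |E − Z| = 55.0.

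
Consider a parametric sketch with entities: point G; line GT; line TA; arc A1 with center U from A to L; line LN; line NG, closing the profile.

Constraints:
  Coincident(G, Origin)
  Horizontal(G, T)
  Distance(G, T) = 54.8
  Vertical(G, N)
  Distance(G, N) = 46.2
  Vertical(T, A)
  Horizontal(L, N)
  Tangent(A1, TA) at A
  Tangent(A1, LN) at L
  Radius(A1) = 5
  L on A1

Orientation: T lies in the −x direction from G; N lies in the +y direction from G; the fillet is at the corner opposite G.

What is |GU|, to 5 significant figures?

64.633

G is at the origin; G and T share the same y with |GT| = 54.8 and T on the −x side, so T = (-54.800, 0.0000). GN is vertical with |GN| = 46.2 and N on the +y side, so N = (0.0000, 46.200). The virtual corner opposite G is at (-54.800, 46.200). The tangent condition forces UA to be normal to TA and tangency of A1 to LN means the radius UL is perpendicular to LN, with radius 5.0, so the center U sits 5.0 in from both sides at U = (-49.800, 41.200). Then |GU| = |U − G| = 64.633.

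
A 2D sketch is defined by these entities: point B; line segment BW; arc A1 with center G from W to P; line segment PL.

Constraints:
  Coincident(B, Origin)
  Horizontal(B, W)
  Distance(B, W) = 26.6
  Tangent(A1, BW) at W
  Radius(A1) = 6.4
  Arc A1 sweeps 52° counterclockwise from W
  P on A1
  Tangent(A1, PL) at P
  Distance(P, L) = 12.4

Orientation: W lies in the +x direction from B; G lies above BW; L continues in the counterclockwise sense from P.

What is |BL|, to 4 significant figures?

41.14

On A1, W sits at bearing -90° from G; a 52° counterclockwise sweep puts P at bearing -38°, so P = G + 6.4·(cos -38°, sin -38°) = (31.64, 2.460). Tangency of A1 to PL means the radius GP is perpendicular to PL, so PL runs along (−sin -38°, cos -38°); with |PL| = 12.4, L = (39.28, 12.23). Then |BL| = |L − B| = 41.14.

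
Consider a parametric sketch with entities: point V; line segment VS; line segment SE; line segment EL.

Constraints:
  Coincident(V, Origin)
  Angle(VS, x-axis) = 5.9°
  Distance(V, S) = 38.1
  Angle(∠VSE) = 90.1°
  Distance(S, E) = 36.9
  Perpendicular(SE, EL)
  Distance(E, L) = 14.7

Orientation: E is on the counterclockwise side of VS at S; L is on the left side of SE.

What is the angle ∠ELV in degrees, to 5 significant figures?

122.33°

V is at the origin; VS runs at 5.9° with length 38.1, so S = 38.1·(cos 5.9°, sin 5.9°) = (37.898, 3.9164). ∠VSE = 90.1°, so SE runs at 5.9° + (180° − 90.1°) = 95.800° from the x-axis; with |SE| = 36.9, E = S + 36.9·(cos 95.800°, sin 95.800°) = (34.169, 40.627). SE ⟂ EL; with |EL| = 14.7 on the left of SE, L = E + 14.7·(-0.99488, -0.10106) = (19.544, 39.142). Then cos ∠ELV = LE·LV / (|LE||LV|), giving 122.33°.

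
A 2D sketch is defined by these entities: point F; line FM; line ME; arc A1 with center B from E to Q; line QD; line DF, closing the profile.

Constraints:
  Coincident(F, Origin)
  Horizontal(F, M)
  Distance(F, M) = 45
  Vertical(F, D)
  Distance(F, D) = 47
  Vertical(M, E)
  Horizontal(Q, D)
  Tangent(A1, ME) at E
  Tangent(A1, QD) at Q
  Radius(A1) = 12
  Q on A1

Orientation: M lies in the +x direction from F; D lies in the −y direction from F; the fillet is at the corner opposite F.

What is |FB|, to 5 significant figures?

48.104

FD is vertical with |FD| = 47.0 and D on the −y side, so D = (0.0000, -47.000). The virtual corner opposite F is at (45.000, -47.000). A1 meets ME tangentially, so BE is at right angles to ME and since A1 is tangent to QD there, BQ ⟂ QD, with radius 12.0, so the center B sits 12.0 in from both sides at B = (33.000, -35.000). Then |FB| = |B − F| = 48.104.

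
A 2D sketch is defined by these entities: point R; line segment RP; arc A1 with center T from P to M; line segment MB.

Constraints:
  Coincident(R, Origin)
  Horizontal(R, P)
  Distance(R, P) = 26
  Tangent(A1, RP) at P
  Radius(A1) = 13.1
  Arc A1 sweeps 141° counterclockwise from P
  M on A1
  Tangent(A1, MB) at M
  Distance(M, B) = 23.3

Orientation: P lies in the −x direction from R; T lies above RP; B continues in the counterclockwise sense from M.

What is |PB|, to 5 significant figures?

39.205

On A1, P sits at bearing -90° from T; a 141° counterclockwise sweep puts M at bearing 51°, so M = T + 13.1·(cos 51°, sin 51°) = (-17.756, 23.281). Since A1 is tangent to MB there, TM ⟂ MB, so MB runs along (−sin 51°, cos 51°); with |MB| = 23.3, B = (-35.863, 37.944). Then |PB| = |B − P| = 39.205.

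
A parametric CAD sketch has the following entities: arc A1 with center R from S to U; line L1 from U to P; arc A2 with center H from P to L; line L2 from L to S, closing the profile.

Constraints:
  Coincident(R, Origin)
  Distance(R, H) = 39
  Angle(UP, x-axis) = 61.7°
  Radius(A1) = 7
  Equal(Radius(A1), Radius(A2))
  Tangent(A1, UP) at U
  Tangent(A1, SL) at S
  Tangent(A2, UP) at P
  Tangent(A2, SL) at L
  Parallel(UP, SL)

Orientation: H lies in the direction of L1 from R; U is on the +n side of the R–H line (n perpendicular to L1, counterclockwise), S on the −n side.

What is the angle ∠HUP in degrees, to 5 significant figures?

10.176°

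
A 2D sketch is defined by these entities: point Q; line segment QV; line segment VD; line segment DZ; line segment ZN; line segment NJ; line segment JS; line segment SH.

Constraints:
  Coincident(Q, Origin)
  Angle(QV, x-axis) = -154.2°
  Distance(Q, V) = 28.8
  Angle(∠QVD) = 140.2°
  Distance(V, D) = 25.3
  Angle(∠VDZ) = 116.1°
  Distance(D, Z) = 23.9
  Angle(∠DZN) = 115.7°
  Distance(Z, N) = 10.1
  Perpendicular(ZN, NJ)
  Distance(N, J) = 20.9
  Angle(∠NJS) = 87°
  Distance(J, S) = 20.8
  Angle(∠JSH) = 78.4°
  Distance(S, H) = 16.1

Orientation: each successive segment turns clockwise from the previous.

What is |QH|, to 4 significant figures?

58.90

∠NJS = 87.0° gives JS at -145.2° from the x-axis; with |JS| = 20.8, S = (-51.78, -5.240). ∠JSH = 78.4° gives SH at 113.2° from the x-axis; with |SH| = 16.1, H = (-58.12, 9.558). Then |QH| = |H − Q| = 58.90.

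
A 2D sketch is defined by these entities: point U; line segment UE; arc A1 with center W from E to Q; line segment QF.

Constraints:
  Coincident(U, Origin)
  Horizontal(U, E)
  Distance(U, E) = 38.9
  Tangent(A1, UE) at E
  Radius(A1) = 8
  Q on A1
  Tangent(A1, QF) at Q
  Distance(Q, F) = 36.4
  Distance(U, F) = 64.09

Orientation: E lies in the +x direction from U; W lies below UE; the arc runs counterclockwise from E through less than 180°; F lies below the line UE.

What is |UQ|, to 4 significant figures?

33.48

Checks: |WQ| = 8.000 ✓; ∠(WQ, QF) = 90.00° ✓; |QF| = 36.40 ✓; |UF| = 64.09 ✓.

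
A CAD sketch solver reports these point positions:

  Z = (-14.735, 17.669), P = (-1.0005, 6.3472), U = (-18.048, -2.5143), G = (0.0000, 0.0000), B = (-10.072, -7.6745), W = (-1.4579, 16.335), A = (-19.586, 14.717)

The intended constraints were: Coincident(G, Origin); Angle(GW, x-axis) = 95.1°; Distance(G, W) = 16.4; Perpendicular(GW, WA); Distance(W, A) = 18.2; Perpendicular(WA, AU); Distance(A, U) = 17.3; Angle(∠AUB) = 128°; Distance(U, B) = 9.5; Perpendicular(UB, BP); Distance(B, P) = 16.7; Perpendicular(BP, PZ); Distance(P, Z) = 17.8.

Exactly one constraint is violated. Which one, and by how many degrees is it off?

Perpendicular(BP, PZ) — off by 6.60°.

G = (0.00, 0.00) ✓; GW at 95.10° ✓; |GW| = 16.40 ✓; ∠(GW, WA) = 90.00° ✓; |WA| = 18.20 ✓; ∠(WA, AU) = 90.00° ✓; |AU| = 17.30 ✓; ∠AUB = 128.0° ✓; |UB| = 9.500 ✓; ∠(UB, BP) = 90.00° ✓; |BP| = 16.70 ✓; ∠(BP, PZ) = 83.40° ✗; |PZ| = 17.80 ✓.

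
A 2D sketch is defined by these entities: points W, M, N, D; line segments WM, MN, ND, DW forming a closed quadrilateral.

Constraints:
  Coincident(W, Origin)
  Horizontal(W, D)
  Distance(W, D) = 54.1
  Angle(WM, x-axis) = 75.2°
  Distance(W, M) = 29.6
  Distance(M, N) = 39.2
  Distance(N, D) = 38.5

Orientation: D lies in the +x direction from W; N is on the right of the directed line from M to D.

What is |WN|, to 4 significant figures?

19.28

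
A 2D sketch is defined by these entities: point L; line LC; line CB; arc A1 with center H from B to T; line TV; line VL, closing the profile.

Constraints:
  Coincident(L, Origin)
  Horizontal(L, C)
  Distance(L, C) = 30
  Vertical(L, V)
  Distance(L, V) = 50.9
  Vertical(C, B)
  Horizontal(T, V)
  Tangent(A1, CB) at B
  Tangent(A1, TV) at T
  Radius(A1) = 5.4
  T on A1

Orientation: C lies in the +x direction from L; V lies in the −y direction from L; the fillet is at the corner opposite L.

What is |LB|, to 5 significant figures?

54.500

L is at the origin; L and C share the same y with |LC| = 30.0 and C on the +x side, so C = (30.000, 0.0000). LV is vertical with |LV| = 50.9 and V on the −y side, so V = (0.0000, -50.900). The virtual corner opposite L is at (30.000, -50.900). A1 meets CB tangentially, so HB is at right angles to CB and A1 meets TV tangentially, so HT is at right angles to TV, with radius 5.4, so the center H sits 5.4 in from both sides at H = (24.600, -45.500). That places the tangent points at B = (30.000, -45.500) on CB and T = (24.600, -50.900) on TV. Then |LB| = |B − L| = 54.500.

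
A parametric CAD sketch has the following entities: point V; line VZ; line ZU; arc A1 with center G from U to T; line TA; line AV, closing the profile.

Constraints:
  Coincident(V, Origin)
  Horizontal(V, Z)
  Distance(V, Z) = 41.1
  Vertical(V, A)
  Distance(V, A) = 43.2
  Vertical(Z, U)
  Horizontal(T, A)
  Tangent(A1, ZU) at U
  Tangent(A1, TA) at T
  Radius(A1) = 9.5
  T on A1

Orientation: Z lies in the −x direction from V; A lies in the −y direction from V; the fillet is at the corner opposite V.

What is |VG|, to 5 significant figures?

46.198

V is at the origin; V and Z share the same y with |VZ| = 41.1 and Z on the −x side, so Z = (-41.100, 0.0000). VA is vertical with |VA| = 43.2 and A on the −y side, so A = (0.0000, -43.200). The virtual corner opposite V is at (-41.100, -43.200). A1 meets ZU tangentially, so GU is at right angles to ZU and since A1 is tangent to TA there, GT ⟂ TA, with radius 9.5, so the center G sits 9.5 in from both sides at G = (-31.600, -33.700). Then |VG| = |G − V| = 46.198.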